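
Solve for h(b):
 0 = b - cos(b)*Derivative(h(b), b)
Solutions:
 h(b) = C1 + Integral(b/cos(b), b)


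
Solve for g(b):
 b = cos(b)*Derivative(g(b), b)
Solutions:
 g(b) = C1 + Integral(b/cos(b), b)


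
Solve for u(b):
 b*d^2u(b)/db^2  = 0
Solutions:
 u(b) = C1 + C2*b


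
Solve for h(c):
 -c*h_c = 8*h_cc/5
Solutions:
 h(c) = C1 + C2*erf(sqrt(5)*c/4)


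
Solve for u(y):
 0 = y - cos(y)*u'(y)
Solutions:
 u(y) = C1 + Integral(y/cos(y), y)


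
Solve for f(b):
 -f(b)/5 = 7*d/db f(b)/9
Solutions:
 f(b) = C1*exp(-9*b/35)


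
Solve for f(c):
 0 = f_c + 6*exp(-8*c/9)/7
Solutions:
 f(c) = C1 + 27*exp(-8*c/9)/28


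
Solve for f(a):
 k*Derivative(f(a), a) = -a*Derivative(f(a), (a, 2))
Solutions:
 f(a) = C1 + a^(1 - re(k))*(C2*sin(log(a)*Abs(im(k))) + C3*cos(log(a)*im(k)))


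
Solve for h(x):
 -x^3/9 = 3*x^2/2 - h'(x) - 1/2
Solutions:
 h(x) = C1 + x^4/36 + x^3/2 - x/2


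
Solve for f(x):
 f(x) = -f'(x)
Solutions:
 f(x) = C1*exp(-x)


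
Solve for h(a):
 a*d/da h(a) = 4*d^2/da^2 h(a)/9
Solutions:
 h(a) = C1 + C2*erfi(3*sqrt(2)*a/4)


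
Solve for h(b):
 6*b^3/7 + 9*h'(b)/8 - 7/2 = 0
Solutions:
 h(b) = C1 - 4*b^4/21 + 28*b/9


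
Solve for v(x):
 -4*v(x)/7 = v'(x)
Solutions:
 v(x) = C1*exp(-4*x/7)


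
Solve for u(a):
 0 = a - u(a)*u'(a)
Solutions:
 u(a) = -sqrt(C1 + a^2)
 u(a) = sqrt(C1 + a^2)


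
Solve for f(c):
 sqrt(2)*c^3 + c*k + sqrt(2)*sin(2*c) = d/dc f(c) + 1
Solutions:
 f(c) = C1 + sqrt(2)*c^4/4 + c^2*k/2 - c - sqrt(2)*cos(2*c)/2


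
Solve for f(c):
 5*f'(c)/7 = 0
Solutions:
 f(c) = C1


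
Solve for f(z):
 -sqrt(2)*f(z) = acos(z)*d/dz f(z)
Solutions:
 f(z) = C1*exp(-sqrt(2)*Integral(1/acos(z), z))


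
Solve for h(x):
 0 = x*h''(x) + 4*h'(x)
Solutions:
 h(x) = C1 + C2/x^3


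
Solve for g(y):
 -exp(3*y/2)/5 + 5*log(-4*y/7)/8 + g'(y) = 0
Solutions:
 g(y) = C1 - 5*y*log(-y)/8 + 5*y*(-2*log(2) + 1 + log(7))/8 + 2*exp(3*y/2)/15


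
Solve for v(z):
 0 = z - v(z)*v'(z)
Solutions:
 v(z) = -sqrt(C1 + z^2)
 v(z) = sqrt(C1 + z^2)


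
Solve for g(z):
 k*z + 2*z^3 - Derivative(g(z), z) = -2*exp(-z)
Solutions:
 g(z) = C1 + k*z^2/2 + z^4/2 - 2*exp(-z)


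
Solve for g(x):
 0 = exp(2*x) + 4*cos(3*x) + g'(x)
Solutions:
 g(x) = C1 - exp(2*x)/2 - 4*sin(3*x)/3


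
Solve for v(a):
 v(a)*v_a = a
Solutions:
 v(a) = -sqrt(C1 + a^2)
 v(a) = sqrt(C1 + a^2)


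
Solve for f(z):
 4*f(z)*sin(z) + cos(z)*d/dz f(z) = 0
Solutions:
 f(z) = C1*cos(z)^4


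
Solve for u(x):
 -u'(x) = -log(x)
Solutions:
 u(x) = C1 + x*log(x) - x


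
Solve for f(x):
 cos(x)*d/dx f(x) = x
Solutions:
 f(x) = C1 + Integral(x/cos(x), x)


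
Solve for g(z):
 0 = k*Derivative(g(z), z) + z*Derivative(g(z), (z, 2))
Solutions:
 g(z) = C1 + z^(1 - re(k))*(C2*sin(log(z)*Abs(im(k))) + C3*cos(log(z)*im(k)))


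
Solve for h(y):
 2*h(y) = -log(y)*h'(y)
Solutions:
 h(y) = C1*exp(-2*li(y))


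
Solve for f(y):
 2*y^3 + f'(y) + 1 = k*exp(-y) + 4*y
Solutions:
 f(y) = C1 - k*exp(-y) - y^4/2 + 2*y^2 - y


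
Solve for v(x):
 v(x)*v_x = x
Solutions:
 v(x) = -sqrt(C1 + x^2)
 v(x) = sqrt(C1 + x^2)


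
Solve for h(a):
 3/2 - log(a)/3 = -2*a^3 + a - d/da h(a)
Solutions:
 h(a) = C1 - a^4/2 + a^2/2 + a*log(a)/3 - 11*a/6


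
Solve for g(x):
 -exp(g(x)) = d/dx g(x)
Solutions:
 g(x) = log(1/(C1 + x))


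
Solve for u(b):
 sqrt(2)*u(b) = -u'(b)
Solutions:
 u(b) = C1*exp(-sqrt(2)*b)


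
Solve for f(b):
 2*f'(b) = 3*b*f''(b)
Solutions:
 f(b) = C1 + C2*b^(5/3)


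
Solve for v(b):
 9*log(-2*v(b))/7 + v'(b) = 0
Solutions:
 7*Integral(1/(log(-_y) + log(2)), (_y, v(b)))/9 = C1 - b


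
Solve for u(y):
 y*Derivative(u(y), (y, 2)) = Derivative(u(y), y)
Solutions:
 u(y) = C1 + C2*y^2


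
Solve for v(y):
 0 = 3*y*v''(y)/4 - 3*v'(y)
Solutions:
 v(y) = C1 + C2*y^5


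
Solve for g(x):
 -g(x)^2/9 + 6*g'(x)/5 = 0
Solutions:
 g(x) = -54/(C1 + 5*x)


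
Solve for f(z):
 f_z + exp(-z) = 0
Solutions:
 f(z) = C1 + exp(-z)


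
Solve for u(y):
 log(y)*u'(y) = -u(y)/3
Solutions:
 u(y) = C1*exp(-li(y)/3)


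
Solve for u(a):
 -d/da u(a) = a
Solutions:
 u(a) = C1 - a^2/2


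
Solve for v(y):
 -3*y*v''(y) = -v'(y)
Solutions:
 v(y) = C1 + C2*y^(4/3)


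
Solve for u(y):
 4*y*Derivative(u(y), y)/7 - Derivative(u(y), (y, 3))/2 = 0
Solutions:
 u(y) = C1 + Integral(C2*airyai(2*7^(2/3)*y/7) + C3*airybi(2*7^(2/3)*y/7), y)


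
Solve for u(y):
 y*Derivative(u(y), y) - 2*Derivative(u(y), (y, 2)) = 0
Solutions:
 u(y) = C1 + C2*erfi(y/2)


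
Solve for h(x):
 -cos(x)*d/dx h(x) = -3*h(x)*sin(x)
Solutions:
 h(x) = C1/cos(x)^3


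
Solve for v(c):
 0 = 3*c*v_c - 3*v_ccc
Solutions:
 v(c) = C1 + Integral(C2*airyai(c) + C3*airybi(c), c)


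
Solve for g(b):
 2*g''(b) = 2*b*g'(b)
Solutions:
 g(b) = C1 + C2*erfi(sqrt(2)*b/2)


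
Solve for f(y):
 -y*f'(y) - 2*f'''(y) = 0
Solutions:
 f(y) = C1 + Integral(C2*airyai(-2^(2/3)*y/2) + C3*airybi(-2^(2/3)*y/2), y)


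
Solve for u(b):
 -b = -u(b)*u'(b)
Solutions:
 u(b) = -sqrt(C1 + b^2)
 u(b) = sqrt(C1 + b^2)


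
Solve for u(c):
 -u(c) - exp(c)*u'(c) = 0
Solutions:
 u(c) = C1*exp(exp(-c))


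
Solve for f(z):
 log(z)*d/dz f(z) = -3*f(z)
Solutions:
 f(z) = C1*exp(-3*li(z))


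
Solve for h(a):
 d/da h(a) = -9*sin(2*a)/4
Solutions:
 h(a) = C1 + 9*cos(2*a)/8


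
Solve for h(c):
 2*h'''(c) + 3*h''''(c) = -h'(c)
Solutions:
 h(c) = C1 + C4*exp(-c) + (C2*sin(sqrt(11)*c/6) + C3*cos(sqrt(11)*c/6))*exp(c/6)


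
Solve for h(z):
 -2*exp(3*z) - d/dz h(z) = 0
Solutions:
 h(z) = C1 - 2*exp(3*z)/3


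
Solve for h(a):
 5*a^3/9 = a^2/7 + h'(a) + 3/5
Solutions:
 h(a) = C1 + 5*a^4/36 - a^3/21 - 3*a/5


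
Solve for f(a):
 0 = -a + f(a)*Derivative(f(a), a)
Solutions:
 f(a) = -sqrt(C1 + a^2)
 f(a) = sqrt(C1 + a^2)


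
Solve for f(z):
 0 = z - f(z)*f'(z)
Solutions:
 f(z) = -sqrt(C1 + z^2)
 f(z) = sqrt(C1 + z^2)


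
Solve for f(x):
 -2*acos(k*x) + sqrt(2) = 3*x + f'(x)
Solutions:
 f(x) = C1 - 3*x^2/2 + sqrt(2)*x - 2*Piecewise((x*acos(k*x) - sqrt(-k^2*x^2 + 1)/k, Ne(k, 0)), (pi*x/2, True))


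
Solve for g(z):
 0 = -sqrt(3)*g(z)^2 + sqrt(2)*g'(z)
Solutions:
 g(z) = -2/(C1 + sqrt(6)*z)


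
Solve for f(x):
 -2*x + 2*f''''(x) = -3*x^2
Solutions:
 f(x) = C1 + C2*x + C3*x^2 + C4*x^3 - x^6/240 + x^5/120


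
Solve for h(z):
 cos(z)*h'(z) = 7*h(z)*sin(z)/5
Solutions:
 h(z) = C1/cos(z)^(7/5)


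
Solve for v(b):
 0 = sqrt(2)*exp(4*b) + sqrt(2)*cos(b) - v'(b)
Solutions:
 v(b) = C1 + sqrt(2)*exp(4*b)/4 + sqrt(2)*sin(b)


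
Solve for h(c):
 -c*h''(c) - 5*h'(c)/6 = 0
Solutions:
 h(c) = C1 + C2*c^(1/6)


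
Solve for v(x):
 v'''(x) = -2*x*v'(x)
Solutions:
 v(x) = C1 + Integral(C2*airyai(-2^(1/3)*x) + C3*airybi(-2^(1/3)*x), x)


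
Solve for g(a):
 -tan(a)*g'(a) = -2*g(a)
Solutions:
 g(a) = C1*sin(a)^2


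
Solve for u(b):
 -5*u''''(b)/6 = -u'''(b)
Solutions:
 u(b) = C1 + C2*b + C3*b^2 + C4*exp(6*b/5)


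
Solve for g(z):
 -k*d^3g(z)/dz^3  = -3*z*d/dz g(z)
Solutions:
 g(z) = C1 + Integral(C2*airyai(3^(1/3)*z*(1/k)^(1/3)) + C3*airybi(3^(1/3)*z*(1/k)^(1/3)), z)


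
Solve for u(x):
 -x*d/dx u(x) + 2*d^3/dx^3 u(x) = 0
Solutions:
 u(x) = C1 + Integral(C2*airyai(2^(2/3)*x/2) + C3*airybi(2^(2/3)*x/2), x)


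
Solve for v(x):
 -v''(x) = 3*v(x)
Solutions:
 v(x) = C1*sin(sqrt(3)*x) + C2*cos(sqrt(3)*x)


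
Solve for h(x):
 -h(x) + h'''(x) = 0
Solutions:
 h(x) = C3*exp(x) + (C1*sin(sqrt(3)*x/2) + C2*cos(sqrt(3)*x/2))*exp(-x/2)


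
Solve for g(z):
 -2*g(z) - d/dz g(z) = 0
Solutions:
 g(z) = C1*exp(-2*z)


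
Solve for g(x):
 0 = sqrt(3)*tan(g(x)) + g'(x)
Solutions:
 g(x) = pi - asin(C1*exp(-sqrt(3)*x))
 g(x) = asin(C1*exp(-sqrt(3)*x))


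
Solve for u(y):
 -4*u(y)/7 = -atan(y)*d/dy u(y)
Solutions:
 u(y) = C1*exp(4*Integral(1/atan(y), y)/7)


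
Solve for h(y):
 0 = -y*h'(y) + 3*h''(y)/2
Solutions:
 h(y) = C1 + C2*erfi(sqrt(3)*y/3)


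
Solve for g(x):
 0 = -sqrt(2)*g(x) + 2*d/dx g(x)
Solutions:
 g(x) = C1*exp(sqrt(2)*x/2)


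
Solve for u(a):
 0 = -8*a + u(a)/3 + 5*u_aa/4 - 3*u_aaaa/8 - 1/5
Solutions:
 u(a) = C1*exp(-sqrt(3)*a*sqrt(5 + sqrt(33))/3) + C2*exp(sqrt(3)*a*sqrt(5 + sqrt(33))/3) + C3*sin(sqrt(3)*a*sqrt(-5 + sqrt(33))/3) + C4*cos(sqrt(3)*a*sqrt(-5 + sqrt(33))/3) + 24*a + 3/5


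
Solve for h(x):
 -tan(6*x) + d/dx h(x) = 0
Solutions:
 h(x) = C1 - log(cos(6*x))/6


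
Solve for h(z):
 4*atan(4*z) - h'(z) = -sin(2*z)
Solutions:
 h(z) = C1 + 4*z*atan(4*z) - log(16*z^2 + 1)/2 - cos(2*z)/2


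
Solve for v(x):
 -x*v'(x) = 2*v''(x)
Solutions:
 v(x) = C1 + C2*erf(x/2)


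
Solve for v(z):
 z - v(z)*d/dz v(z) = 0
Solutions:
 v(z) = -sqrt(C1 + z^2)
 v(z) = sqrt(C1 + z^2)


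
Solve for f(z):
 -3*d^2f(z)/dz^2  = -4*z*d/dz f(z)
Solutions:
 f(z) = C1 + C2*erfi(sqrt(6)*z/3)


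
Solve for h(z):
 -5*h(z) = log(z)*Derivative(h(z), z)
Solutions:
 h(z) = C1*exp(-5*li(z))


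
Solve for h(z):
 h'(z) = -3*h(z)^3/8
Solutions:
 h(z) = -2*sqrt(-1/(C1 - 3*z))
 h(z) = 2*sqrt(-1/(C1 - 3*z))


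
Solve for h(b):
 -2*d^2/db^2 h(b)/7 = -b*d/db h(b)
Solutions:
 h(b) = C1 + C2*erfi(sqrt(7)*b/2)


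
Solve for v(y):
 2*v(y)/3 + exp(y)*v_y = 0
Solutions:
 v(y) = C1*exp(2*exp(-y)/3)


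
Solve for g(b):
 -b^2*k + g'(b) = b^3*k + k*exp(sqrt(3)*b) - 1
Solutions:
 g(b) = C1 + b^4*k/4 + b^3*k/3 - b + sqrt(3)*k*exp(sqrt(3)*b)/3


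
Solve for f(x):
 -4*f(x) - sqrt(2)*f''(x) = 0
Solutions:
 f(x) = C1*sin(2^(3/4)*x) + C2*cos(2^(3/4)*x)


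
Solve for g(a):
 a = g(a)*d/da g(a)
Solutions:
 g(a) = -sqrt(C1 + a^2)
 g(a) = sqrt(C1 + a^2)


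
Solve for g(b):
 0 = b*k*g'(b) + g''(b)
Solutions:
 g(b) = Piecewise((-sqrt(2)*sqrt(pi)*C1*erf(sqrt(2)*b*sqrt(k)/2)/(2*sqrt(k)) - C2, (k > 0) | (k < 0)), (-C1*b - C2, True))


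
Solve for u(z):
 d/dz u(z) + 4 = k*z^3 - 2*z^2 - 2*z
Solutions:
 u(z) = C1 + k*z^4/4 - 2*z^3/3 - z^2 - 4*z


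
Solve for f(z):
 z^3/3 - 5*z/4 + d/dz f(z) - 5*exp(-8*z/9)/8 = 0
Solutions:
 f(z) = C1 - z^4/12 + 5*z^2/8 - 45*exp(-8*z/9)/64


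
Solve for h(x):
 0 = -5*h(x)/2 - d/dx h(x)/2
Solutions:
 h(x) = C1*exp(-5*x)


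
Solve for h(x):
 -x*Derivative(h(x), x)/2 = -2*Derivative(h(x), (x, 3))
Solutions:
 h(x) = C1 + Integral(C2*airyai(2^(1/3)*x/2) + C3*airybi(2^(1/3)*x/2), x)


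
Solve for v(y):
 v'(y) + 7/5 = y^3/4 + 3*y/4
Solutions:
 v(y) = C1 + y^4/16 + 3*y^2/8 - 7*y/5


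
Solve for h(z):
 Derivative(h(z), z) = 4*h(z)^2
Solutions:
 h(z) = -1/(C1 + 4*z)


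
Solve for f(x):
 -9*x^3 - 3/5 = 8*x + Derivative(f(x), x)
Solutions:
 f(x) = C1 - 9*x^4/4 - 4*x^2 - 3*x/5


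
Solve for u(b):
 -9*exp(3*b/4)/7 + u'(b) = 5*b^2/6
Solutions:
 u(b) = C1 + 5*b^3/18 + 12*exp(3*b/4)/7


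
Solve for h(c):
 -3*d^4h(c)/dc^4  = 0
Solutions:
 h(c) = C1 + C2*c + C3*c^2 + C4*c^3


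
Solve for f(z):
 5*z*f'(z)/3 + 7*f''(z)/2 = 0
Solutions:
 f(z) = C1 + C2*erf(sqrt(105)*z/21)


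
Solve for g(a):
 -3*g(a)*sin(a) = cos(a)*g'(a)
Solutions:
 g(a) = C1*cos(a)^3


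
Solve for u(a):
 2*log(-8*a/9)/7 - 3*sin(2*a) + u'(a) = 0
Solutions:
 u(a) = C1 - 2*a*log(-a)/7 - 6*a*log(2)/7 + 2*a/7 + 4*a*log(3)/7 - 3*cos(2*a)/2


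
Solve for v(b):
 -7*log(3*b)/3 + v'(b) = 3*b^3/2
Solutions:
 v(b) = C1 + 3*b^4/8 + 7*b*log(b)/3 - 7*b/3 + 7*b*log(3)/3


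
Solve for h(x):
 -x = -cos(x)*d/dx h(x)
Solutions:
 h(x) = C1 + Integral(x/cos(x), x)


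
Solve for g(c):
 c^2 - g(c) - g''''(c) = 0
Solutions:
 g(c) = c^2 + (C1*sin(sqrt(2)*c/2) + C2*cos(sqrt(2)*c/2))*exp(-sqrt(2)*c/2) + (C3*sin(sqrt(2)*c/2) + C4*cos(sqrt(2)*c/2))*exp(sqrt(2)*c/2)


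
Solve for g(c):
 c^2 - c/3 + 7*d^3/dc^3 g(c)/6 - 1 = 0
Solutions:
 g(c) = C1 + C2*c + C3*c^2 - c^5/70 + c^4/84 + c^3/7


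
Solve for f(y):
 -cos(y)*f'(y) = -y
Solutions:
 f(y) = C1 + Integral(y/cos(y), y)


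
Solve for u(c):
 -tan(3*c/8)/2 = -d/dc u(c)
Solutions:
 u(c) = C1 - 4*log(cos(3*c/8))/3


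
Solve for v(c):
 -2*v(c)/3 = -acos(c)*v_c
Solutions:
 v(c) = C1*exp(2*Integral(1/acos(c), c)/3)


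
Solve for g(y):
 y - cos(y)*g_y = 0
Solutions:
 g(y) = C1 + Integral(y/cos(y), y)


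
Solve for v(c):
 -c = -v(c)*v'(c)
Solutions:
 v(c) = -sqrt(C1 + c^2)
 v(c) = sqrt(C1 + c^2)


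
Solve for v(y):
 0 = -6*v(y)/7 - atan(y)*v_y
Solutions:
 v(y) = C1*exp(-6*Integral(1/atan(y), y)/7)


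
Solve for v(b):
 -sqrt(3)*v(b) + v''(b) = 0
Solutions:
 v(b) = C1*exp(-3^(1/4)*b) + C2*exp(3^(1/4)*b)


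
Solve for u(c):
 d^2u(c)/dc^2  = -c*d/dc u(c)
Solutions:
 u(c) = C1 + C2*erf(sqrt(2)*c/2)


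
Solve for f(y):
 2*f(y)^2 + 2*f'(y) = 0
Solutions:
 f(y) = 1/(C1 + y)


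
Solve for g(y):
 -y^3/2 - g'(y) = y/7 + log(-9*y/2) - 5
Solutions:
 g(y) = C1 - y^4/8 - y^2/14 - y*log(-y) + y*(-2*log(3) + log(2) + 6)


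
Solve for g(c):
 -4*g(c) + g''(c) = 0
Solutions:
 g(c) = C1*exp(-2*c) + C2*exp(2*c)


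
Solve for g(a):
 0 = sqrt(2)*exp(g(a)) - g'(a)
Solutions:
 g(a) = log(-1/(C1 + sqrt(2)*a))


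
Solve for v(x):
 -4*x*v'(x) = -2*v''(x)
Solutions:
 v(x) = C1 + C2*erfi(x)


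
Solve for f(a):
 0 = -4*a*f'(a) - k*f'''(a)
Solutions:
 f(a) = C1 + Integral(C2*airyai(2^(2/3)*a*(-1/k)^(1/3)) + C3*airybi(2^(2/3)*a*(-1/k)^(1/3)), a)


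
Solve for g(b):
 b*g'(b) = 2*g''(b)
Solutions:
 g(b) = C1 + C2*erfi(b/2)


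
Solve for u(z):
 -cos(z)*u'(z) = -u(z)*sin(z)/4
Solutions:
 u(z) = C1/cos(z)^(1/4)


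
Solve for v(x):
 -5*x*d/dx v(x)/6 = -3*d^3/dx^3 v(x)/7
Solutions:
 v(x) = C1 + Integral(C2*airyai(420^(1/3)*x/6) + C3*airybi(420^(1/3)*x/6), x)


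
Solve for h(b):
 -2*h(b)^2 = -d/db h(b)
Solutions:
 h(b) = -1/(C1 + 2*b)


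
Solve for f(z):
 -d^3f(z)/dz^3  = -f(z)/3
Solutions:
 f(z) = C3*exp(3^(2/3)*z/3) + (C1*sin(3^(1/6)*z/2) + C2*cos(3^(1/6)*z/2))*exp(-3^(2/3)*z/6)


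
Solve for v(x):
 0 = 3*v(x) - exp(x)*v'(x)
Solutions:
 v(x) = C1*exp(-3*exp(-x))


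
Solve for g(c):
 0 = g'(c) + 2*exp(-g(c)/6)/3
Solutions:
 g(c) = 6*log(C1 - c/9)


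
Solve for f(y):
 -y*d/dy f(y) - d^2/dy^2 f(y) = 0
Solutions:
 f(y) = C1 + C2*erf(sqrt(2)*y/2)


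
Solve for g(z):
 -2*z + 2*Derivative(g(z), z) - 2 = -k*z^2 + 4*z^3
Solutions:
 g(z) = C1 - k*z^3/6 + z^4/2 + z^2/2 + z


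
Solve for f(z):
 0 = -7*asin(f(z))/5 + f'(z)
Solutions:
 Integral(1/asin(_y), (_y, f(z))) = C1 + 7*z/5


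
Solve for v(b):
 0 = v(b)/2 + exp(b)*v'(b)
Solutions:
 v(b) = C1*exp(exp(-b)/2)


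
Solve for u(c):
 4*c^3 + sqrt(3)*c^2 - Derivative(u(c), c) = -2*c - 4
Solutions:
 u(c) = C1 + c^4 + sqrt(3)*c^3/3 + c^2 + 4*c


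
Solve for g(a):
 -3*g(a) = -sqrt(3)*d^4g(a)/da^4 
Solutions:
 g(a) = C1*exp(-3^(1/8)*a) + C2*exp(3^(1/8)*a) + C3*sin(3^(1/8)*a) + C4*cos(3^(1/8)*a)


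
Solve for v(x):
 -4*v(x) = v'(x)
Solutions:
 v(x) = C1*exp(-4*x)


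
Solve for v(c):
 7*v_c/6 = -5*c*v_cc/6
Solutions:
 v(c) = C1 + C2/c^(2/5)


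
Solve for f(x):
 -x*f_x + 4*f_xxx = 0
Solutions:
 f(x) = C1 + Integral(C2*airyai(2^(1/3)*x/2) + C3*airybi(2^(1/3)*x/2), x)


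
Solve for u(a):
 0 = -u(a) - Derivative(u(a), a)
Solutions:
 u(a) = C1*exp(-a)


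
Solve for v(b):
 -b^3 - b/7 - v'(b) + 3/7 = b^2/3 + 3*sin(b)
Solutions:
 v(b) = C1 - b^4/4 - b^3/9 - b^2/14 + 3*b/7 + 3*cos(b)


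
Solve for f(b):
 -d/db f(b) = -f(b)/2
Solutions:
 f(b) = C1*exp(b/2)


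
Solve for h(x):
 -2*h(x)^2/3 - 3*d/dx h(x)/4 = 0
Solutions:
 h(x) = 9/(C1 + 8*x)


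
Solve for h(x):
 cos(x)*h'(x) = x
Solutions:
 h(x) = C1 + Integral(x/cos(x), x)


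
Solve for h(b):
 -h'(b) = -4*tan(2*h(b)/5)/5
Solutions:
 h(b) = -5*asin(C1*exp(8*b/25))/2 + 5*pi/2
 h(b) = 5*asin(C1*exp(8*b/25))/2


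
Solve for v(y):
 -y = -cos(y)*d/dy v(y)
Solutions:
 v(y) = C1 + Integral(y/cos(y), y)


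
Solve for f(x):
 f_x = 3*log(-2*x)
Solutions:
 f(x) = C1 + 3*x*log(-x) + 3*x*(-1 + log(2))


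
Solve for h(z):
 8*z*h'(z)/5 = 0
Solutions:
 h(z) = C1


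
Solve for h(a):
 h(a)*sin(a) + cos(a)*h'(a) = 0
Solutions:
 h(a) = C1*cos(a)


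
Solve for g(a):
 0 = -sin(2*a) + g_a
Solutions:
 g(a) = C1 - cos(2*a)/2


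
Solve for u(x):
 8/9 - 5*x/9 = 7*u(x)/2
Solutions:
 u(x) = 16/63 - 10*x/63


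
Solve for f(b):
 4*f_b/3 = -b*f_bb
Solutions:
 f(b) = C1 + C2/b^(1/3)


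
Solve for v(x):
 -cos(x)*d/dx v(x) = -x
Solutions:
 v(x) = C1 + Integral(x/cos(x), x)


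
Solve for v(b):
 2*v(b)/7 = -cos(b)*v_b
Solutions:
 v(b) = C1*(sin(b) - 1)^(1/7)/(sin(b) + 1)^(1/7)


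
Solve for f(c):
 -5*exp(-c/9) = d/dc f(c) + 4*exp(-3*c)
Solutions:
 f(c) = C1 + 4*exp(-3*c)/3 + 45*exp(-c/9)


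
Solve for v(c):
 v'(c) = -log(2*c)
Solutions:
 v(c) = C1 - c*log(c) - c*log(2) + c


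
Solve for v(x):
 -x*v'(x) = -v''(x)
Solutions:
 v(x) = C1 + C2*erfi(sqrt(2)*x/2)


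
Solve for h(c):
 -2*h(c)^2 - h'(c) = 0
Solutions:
 h(c) = 1/(C1 + 2*c)


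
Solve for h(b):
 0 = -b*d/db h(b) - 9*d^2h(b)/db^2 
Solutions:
 h(b) = C1 + C2*erf(sqrt(2)*b/6)


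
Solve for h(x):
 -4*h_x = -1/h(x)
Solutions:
 h(x) = -sqrt(C1 + 2*x)/2
 h(x) = sqrt(C1 + 2*x)/2


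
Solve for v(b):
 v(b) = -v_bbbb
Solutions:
 v(b) = (C1*sin(sqrt(2)*b/2) + C2*cos(sqrt(2)*b/2))*exp(-sqrt(2)*b/2) + (C3*sin(sqrt(2)*b/2) + C4*cos(sqrt(2)*b/2))*exp(sqrt(2)*b/2)


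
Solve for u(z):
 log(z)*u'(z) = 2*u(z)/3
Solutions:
 u(z) = C1*exp(2*li(z)/3)


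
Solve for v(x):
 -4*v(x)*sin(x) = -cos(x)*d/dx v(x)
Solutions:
 v(x) = C1/cos(x)^4


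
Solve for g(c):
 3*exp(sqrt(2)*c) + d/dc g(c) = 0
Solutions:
 g(c) = C1 - 3*sqrt(2)*exp(sqrt(2)*c)/2


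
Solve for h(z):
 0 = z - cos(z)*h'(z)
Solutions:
 h(z) = C1 + Integral(z/cos(z), z)


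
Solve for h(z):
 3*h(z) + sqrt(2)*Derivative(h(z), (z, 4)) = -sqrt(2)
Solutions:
 h(z) = (C1*sin(2^(3/8)*3^(1/4)*z/2) + C2*cos(2^(3/8)*3^(1/4)*z/2))*exp(-2^(3/8)*3^(1/4)*z/2) + (C3*sin(2^(3/8)*3^(1/4)*z/2) + C4*cos(2^(3/8)*3^(1/4)*z/2))*exp(2^(3/8)*3^(1/4)*z/2) - sqrt(2)/3


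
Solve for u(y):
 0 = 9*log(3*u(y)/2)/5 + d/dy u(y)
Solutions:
 -5*Integral(1/(-log(_y) - log(3) + log(2)), (_y, u(y)))/9 = C1 - y


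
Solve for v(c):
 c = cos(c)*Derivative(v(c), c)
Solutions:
 v(c) = C1 + Integral(c/cos(c), c)


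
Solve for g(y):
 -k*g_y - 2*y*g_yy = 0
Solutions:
 g(y) = C1 + y^(1 - re(k)/2)*(C2*sin(log(y)*Abs(im(k))/2) + C3*cos(log(y)*im(k)/2))


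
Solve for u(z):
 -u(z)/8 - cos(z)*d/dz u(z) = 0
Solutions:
 u(z) = C1*(sin(z) - 1)^(1/16)/(sin(z) + 1)^(1/16)


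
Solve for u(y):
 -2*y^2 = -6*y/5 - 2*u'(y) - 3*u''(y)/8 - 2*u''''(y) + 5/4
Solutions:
 u(y) = C1 + C2*exp(-y*(-(32 + 5*sqrt(41))^(1/3) + (32 + 5*sqrt(41))^(-1/3))/8)*sin(sqrt(3)*y*((32 + 5*sqrt(41))^(-1/3) + (32 + 5*sqrt(41))^(1/3))/8) + C3*exp(-y*(-(32 + 5*sqrt(41))^(1/3) + (32 + 5*sqrt(41))^(-1/3))/8)*cos(sqrt(3)*y*((32 + 5*sqrt(41))^(-1/3) + (32 + 5*sqrt(41))^(1/3))/8) + C4*exp(y*(-(32 + 5*sqrt(41))^(1/3) + (32 + 5*sqrt(41))^(-1/3))/4) + y^3/3 - 39*y^2/80 + 517*y/640


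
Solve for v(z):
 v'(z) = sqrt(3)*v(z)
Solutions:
 v(z) = C1*exp(sqrt(3)*z)


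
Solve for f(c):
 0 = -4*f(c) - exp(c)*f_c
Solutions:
 f(c) = C1*exp(4*exp(-c))


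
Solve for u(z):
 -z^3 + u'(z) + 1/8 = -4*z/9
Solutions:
 u(z) = C1 + z^4/4 - 2*z^2/9 - z/8


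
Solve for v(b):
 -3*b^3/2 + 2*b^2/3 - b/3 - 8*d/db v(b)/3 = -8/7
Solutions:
 v(b) = C1 - 9*b^4/64 + b^3/12 - b^2/16 + 3*b/7


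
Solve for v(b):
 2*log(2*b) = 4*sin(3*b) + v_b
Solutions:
 v(b) = C1 + 2*b*log(b) - 2*b + 2*b*log(2) + 4*cos(3*b)/3


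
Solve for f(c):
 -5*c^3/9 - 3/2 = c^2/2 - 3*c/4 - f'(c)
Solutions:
 f(c) = C1 + 5*c^4/36 + c^3/6 - 3*c^2/8 + 3*c/2


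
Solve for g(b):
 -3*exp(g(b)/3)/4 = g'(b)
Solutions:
 g(b) = 3*log(1/(C1 + 3*b)) + 3*log(12)


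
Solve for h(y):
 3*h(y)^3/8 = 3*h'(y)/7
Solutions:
 h(y) = -2*sqrt(-1/(C1 + 7*y))
 h(y) = 2*sqrt(-1/(C1 + 7*y))


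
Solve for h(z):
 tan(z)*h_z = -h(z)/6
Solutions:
 h(z) = C1/sin(z)^(1/6)


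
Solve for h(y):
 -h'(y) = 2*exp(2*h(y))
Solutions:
 h(y) = log(-sqrt(-1/(C1 - 2*y))) - log(2)/2
 h(y) = log(-1/(C1 - 2*y))/2 - log(2)/2


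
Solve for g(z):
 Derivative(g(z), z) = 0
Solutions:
 g(z) = C1


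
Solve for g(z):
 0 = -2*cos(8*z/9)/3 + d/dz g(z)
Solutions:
 g(z) = C1 + 3*sin(8*z/9)/4


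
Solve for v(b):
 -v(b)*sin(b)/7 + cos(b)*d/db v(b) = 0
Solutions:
 v(b) = C1/cos(b)^(1/7)


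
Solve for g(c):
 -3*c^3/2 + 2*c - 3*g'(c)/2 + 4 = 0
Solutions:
 g(c) = C1 - c^4/4 + 2*c^2/3 + 8*c/3


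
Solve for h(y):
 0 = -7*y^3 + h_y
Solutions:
 h(y) = C1 + 7*y^4/4


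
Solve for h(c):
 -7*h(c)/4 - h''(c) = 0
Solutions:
 h(c) = C1*sin(sqrt(7)*c/2) + C2*cos(sqrt(7)*c/2)


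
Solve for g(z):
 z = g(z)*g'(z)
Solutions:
 g(z) = -sqrt(C1 + z^2)
 g(z) = sqrt(C1 + z^2)


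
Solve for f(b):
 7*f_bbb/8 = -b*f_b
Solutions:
 f(b) = C1 + Integral(C2*airyai(-2*7^(2/3)*b/7) + C3*airybi(-2*7^(2/3)*b/7), b)


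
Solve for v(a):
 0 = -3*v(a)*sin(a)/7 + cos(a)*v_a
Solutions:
 v(a) = C1/cos(a)^(3/7)


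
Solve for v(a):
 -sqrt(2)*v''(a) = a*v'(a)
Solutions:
 v(a) = C1 + C2*erf(2^(1/4)*a/2)


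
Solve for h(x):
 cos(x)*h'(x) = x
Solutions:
 h(x) = C1 + Integral(x/cos(x), x)


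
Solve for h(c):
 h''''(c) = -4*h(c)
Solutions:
 h(c) = (C1*sin(c) + C2*cos(c))*exp(-c) + (C3*sin(c) + C4*cos(c))*exp(c)


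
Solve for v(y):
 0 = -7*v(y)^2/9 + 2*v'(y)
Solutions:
 v(y) = -18/(C1 + 7*y)


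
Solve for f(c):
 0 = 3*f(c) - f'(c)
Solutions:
 f(c) = C1*exp(3*c)


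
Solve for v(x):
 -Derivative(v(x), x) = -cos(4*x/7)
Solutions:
 v(x) = C1 + 7*sin(4*x/7)/4


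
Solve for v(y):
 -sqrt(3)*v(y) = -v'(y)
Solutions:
 v(y) = C1*exp(sqrt(3)*y)


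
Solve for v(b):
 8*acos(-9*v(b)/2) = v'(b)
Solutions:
 Integral(1/acos(-9*_y/2), (_y, v(b))) = C1 + 8*b


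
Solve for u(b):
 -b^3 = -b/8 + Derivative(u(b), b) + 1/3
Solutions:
 u(b) = C1 - b^4/4 + b^2/16 - b/3


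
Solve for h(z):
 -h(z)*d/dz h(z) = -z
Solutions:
 h(z) = -sqrt(C1 + z^2)
 h(z) = sqrt(C1 + z^2)


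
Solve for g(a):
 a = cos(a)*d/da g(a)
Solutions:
 g(a) = C1 + Integral(a/cos(a), a)


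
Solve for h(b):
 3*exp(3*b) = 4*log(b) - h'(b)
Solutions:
 h(b) = C1 + 4*b*log(b) - 4*b - exp(3*b)


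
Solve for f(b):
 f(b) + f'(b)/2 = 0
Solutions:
 f(b) = C1*exp(-2*b)


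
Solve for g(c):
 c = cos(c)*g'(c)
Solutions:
 g(c) = C1 + Integral(c/cos(c), c)


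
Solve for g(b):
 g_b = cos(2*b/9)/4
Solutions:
 g(b) = C1 + 9*sin(2*b/9)/8


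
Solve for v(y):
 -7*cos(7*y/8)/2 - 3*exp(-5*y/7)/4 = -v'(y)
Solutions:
 v(y) = C1 + 4*sin(7*y/8) - 21*exp(-5*y/7)/20


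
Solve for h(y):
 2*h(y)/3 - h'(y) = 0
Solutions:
 h(y) = C1*exp(2*y/3)


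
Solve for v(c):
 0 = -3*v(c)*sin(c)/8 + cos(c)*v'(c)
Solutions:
 v(c) = C1/cos(c)^(3/8)


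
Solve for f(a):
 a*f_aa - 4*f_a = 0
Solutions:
 f(a) = C1 + C2*a^5


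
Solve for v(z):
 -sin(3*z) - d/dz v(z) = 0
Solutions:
 v(z) = C1 + cos(3*z)/3


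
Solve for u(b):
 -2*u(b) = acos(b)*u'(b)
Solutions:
 u(b) = C1*exp(-2*Integral(1/acos(b), b))


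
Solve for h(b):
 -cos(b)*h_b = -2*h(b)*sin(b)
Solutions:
 h(b) = C1/cos(b)^2


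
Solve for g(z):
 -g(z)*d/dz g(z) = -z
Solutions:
 g(z) = -sqrt(C1 + z^2)
 g(z) = sqrt(C1 + z^2)


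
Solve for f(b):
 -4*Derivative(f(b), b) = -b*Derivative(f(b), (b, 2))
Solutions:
 f(b) = C1 + C2*b^5


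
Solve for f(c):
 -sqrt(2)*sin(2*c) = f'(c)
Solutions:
 f(c) = C1 + sqrt(2)*cos(2*c)/2


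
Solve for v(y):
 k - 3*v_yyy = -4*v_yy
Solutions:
 v(y) = C1 + C2*y + C3*exp(4*y/3) - k*y^2/8


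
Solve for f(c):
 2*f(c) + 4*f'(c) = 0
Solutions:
 f(c) = C1*exp(-c/2)


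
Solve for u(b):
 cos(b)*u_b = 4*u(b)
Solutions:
 u(b) = C1*(sin(b)^2 + 2*sin(b) + 1)/(sin(b)^2 - 2*sin(b) + 1)


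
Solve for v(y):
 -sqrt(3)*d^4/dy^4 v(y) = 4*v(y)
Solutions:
 v(y) = (C1*sin(3^(7/8)*y/3) + C2*cos(3^(7/8)*y/3))*exp(-3^(7/8)*y/3) + (C3*sin(3^(7/8)*y/3) + C4*cos(3^(7/8)*y/3))*exp(3^(7/8)*y/3)


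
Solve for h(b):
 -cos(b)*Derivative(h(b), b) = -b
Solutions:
 h(b) = C1 + Integral(b/cos(b), b)


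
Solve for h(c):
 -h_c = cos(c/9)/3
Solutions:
 h(c) = C1 - 3*sin(c/9)


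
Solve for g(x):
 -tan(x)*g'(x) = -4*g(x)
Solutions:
 g(x) = C1*sin(x)^4


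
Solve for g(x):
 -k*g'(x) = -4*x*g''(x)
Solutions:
 g(x) = C1 + x^(re(k)/4 + 1)*(C2*sin(log(x)*Abs(im(k))/4) + C3*cos(log(x)*im(k)/4))


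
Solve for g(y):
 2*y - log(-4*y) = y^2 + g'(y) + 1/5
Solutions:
 g(y) = C1 - y^3/3 + y^2 - y*log(-y) + y*(4/5 - 2*log(2))


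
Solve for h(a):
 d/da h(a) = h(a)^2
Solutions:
 h(a) = -1/(C1 + a)


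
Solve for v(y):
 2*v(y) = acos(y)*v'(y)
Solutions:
 v(y) = C1*exp(2*Integral(1/acos(y), y))


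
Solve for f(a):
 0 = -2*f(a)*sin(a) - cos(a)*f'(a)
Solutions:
 f(a) = C1*cos(a)^2


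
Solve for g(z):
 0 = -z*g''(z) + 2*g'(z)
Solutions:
 g(z) = C1 + C2*z^3


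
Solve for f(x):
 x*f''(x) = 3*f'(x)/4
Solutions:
 f(x) = C1 + C2*x^(7/4)


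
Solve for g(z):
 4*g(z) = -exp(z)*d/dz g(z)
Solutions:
 g(z) = C1*exp(4*exp(-z))


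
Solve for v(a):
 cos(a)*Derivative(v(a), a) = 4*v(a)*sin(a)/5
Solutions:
 v(a) = C1/cos(a)^(4/5)


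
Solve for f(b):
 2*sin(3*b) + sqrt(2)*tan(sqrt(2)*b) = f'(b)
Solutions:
 f(b) = C1 - log(cos(sqrt(2)*b)) - 2*cos(3*b)/3


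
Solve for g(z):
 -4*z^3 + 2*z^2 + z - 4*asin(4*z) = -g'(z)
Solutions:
 g(z) = C1 + z^4 - 2*z^3/3 - z^2/2 + 4*z*asin(4*z) + sqrt(1 - 16*z^2)


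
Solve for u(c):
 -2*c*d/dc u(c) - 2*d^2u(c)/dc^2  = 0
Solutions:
 u(c) = C1 + C2*erf(sqrt(2)*c/2)


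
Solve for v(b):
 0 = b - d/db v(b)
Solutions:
 v(b) = C1 + b^2/2


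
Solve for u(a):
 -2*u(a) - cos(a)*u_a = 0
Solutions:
 u(a) = C1*(sin(a) - 1)/(sin(a) + 1)


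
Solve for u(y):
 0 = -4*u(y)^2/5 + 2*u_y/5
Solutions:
 u(y) = -1/(C1 + 2*y)


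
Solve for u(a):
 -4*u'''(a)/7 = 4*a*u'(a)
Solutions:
 u(a) = C1 + Integral(C2*airyai(-7^(1/3)*a) + C3*airybi(-7^(1/3)*a), a)


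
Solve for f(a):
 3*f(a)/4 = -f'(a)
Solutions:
 f(a) = C1*exp(-3*a/4)


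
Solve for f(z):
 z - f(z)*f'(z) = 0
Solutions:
 f(z) = -sqrt(C1 + z^2)
 f(z) = sqrt(C1 + z^2)


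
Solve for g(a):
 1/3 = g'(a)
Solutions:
 g(a) = C1 + a/3


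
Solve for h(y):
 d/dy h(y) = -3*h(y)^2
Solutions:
 h(y) = 1/(C1 + 3*y)


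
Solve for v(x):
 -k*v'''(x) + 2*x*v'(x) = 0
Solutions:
 v(x) = C1 + Integral(C2*airyai(2^(1/3)*x*(1/k)^(1/3)) + C3*airybi(2^(1/3)*x*(1/k)^(1/3)), x)


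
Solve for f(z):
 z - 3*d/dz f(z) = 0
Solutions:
 f(z) = C1 + z^2/6


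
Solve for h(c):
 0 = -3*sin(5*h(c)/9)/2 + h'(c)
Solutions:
 -3*c/2 + 9*log(cos(5*h(c)/9) - 1)/10 - 9*log(cos(5*h(c)/9) + 1)/10 = C1


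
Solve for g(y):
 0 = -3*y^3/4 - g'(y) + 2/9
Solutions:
 g(y) = C1 - 3*y^4/16 + 2*y/9


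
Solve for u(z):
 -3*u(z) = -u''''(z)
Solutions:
 u(z) = C1*exp(-3^(1/4)*z) + C2*exp(3^(1/4)*z) + C3*sin(3^(1/4)*z) + C4*cos(3^(1/4)*z)


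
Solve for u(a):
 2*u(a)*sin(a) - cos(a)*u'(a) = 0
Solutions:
 u(a) = C1/cos(a)^2


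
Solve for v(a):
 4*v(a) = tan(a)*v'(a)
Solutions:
 v(a) = C1*sin(a)^4


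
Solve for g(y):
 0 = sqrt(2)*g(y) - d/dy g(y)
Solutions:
 g(y) = C1*exp(sqrt(2)*y)


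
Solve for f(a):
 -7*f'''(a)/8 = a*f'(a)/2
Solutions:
 f(a) = C1 + Integral(C2*airyai(-14^(2/3)*a/7) + C3*airybi(-14^(2/3)*a/7), a)


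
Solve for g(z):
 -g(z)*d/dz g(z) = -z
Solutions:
 g(z) = -sqrt(C1 + z^2)
 g(z) = sqrt(C1 + z^2)


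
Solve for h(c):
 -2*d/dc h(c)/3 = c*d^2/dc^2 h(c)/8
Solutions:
 h(c) = C1 + C2/c^(13/3)


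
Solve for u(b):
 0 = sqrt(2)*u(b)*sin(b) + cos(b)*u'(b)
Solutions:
 u(b) = C1*cos(b)^(sqrt(2))


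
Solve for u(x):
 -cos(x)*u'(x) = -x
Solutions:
 u(x) = C1 + Integral(x/cos(x), x)


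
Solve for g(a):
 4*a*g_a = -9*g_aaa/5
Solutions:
 g(a) = C1 + Integral(C2*airyai(-60^(1/3)*a/3) + C3*airybi(-60^(1/3)*a/3), a)


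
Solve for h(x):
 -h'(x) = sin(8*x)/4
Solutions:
 h(x) = C1 + cos(8*x)/32


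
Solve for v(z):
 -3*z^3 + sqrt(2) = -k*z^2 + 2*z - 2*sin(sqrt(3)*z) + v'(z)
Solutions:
 v(z) = C1 + k*z^3/3 - 3*z^4/4 - z^2 + sqrt(2)*z - 2*sqrt(3)*cos(sqrt(3)*z)/3


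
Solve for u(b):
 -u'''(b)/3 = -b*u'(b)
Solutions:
 u(b) = C1 + Integral(C2*airyai(3^(1/3)*b) + C3*airybi(3^(1/3)*b), b)


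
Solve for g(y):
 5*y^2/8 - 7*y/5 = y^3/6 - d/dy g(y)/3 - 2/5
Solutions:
 g(y) = C1 + y^4/8 - 5*y^3/8 + 21*y^2/10 - 6*y/5


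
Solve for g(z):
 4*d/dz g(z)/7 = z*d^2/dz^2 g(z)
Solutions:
 g(z) = C1 + C2*z^(11/7)


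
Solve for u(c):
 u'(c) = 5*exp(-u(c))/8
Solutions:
 u(c) = log(C1 + 5*c/8)


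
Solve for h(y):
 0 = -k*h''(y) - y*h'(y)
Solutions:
 h(y) = C1 + C2*sqrt(k)*erf(sqrt(2)*y*sqrt(1/k)/2)


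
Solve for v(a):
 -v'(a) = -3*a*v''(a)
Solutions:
 v(a) = C1 + C2*a^(4/3)


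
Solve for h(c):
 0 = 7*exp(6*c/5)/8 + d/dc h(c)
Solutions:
 h(c) = C1 - 35*exp(6*c/5)/48


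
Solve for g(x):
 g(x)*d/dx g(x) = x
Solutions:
 g(x) = -sqrt(C1 + x^2)
 g(x) = sqrt(C1 + x^2)


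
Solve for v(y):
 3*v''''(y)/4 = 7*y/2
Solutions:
 v(y) = C1 + C2*y + C3*y^2 + C4*y^3 + 7*y^5/180


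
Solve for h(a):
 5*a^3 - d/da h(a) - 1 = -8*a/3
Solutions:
 h(a) = C1 + 5*a^4/4 + 4*a^2/3 - a


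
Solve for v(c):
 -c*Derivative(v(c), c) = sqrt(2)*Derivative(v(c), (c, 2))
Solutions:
 v(c) = C1 + C2*erf(2^(1/4)*c/2)


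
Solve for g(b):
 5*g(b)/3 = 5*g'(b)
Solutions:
 g(b) = C1*exp(b/3)


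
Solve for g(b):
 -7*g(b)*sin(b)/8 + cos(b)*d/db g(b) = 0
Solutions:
 g(b) = C1/cos(b)^(7/8)


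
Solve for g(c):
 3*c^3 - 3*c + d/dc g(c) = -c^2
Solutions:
 g(c) = C1 - 3*c^4/4 - c^3/3 + 3*c^2/2


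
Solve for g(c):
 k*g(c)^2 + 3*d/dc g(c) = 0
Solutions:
 g(c) = 3/(C1 + c*k)


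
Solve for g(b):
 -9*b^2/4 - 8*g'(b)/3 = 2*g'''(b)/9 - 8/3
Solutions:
 g(b) = C1 + C2*sin(2*sqrt(3)*b) + C3*cos(2*sqrt(3)*b) - 9*b^3/32 + 73*b/64


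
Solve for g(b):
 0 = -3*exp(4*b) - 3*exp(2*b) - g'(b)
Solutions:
 g(b) = C1 - 3*exp(4*b)/4 - 3*exp(2*b)/2


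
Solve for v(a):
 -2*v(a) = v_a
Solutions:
 v(a) = C1*exp(-2*a)


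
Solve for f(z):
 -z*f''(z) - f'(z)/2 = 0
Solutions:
 f(z) = C1 + C2*sqrt(z)


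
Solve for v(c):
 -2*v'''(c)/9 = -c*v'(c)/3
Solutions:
 v(c) = C1 + Integral(C2*airyai(2^(2/3)*3^(1/3)*c/2) + C3*airybi(2^(2/3)*3^(1/3)*c/2), c)


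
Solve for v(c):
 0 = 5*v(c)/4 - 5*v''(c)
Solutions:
 v(c) = C1*exp(-c/2) + C2*exp(c/2)


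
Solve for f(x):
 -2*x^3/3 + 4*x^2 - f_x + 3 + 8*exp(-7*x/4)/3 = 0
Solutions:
 f(x) = C1 - x^4/6 + 4*x^3/3 + 3*x - 32*exp(-7*x/4)/21


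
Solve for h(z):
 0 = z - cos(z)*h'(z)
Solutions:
 h(z) = C1 + Integral(z/cos(z), z)


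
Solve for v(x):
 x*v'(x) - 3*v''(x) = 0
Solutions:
 v(x) = C1 + C2*erfi(sqrt(6)*x/6)


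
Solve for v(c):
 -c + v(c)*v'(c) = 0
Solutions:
 v(c) = -sqrt(C1 + c^2)
 v(c) = sqrt(C1 + c^2)


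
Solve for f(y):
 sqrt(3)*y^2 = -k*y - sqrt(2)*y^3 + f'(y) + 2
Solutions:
 f(y) = C1 + k*y^2/2 + sqrt(2)*y^4/4 + sqrt(3)*y^3/3 - 2*y


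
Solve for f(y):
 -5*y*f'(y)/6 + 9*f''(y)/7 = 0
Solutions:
 f(y) = C1 + C2*erfi(sqrt(105)*y/18)


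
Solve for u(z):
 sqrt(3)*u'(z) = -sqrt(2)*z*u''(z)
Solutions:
 u(z) = C1 + C2*z^(1 - sqrt(6)/2)


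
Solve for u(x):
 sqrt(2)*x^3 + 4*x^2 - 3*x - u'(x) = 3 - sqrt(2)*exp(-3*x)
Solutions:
 u(x) = C1 + sqrt(2)*x^4/4 + 4*x^3/3 - 3*x^2/2 - 3*x - sqrt(2)*exp(-3*x)/3


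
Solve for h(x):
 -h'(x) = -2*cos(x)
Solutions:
 h(x) = C1 + 2*sin(x)


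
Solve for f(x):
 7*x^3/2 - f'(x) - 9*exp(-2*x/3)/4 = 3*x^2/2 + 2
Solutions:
 f(x) = C1 + 7*x^4/8 - x^3/2 - 2*x + 27*exp(-2*x/3)/8


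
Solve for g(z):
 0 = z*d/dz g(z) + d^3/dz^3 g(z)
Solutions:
 g(z) = C1 + Integral(C2*airyai(-z) + C3*airybi(-z), z)


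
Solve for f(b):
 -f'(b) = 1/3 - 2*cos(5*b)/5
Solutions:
 f(b) = C1 - b/3 + 2*sin(5*b)/25


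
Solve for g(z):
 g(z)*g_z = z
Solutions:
 g(z) = -sqrt(C1 + z^2)
 g(z) = sqrt(C1 + z^2)


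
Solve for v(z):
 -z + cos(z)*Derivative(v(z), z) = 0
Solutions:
 v(z) = C1 + Integral(z/cos(z), z)


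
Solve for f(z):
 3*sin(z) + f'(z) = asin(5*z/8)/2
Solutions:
 f(z) = C1 + z*asin(5*z/8)/2 + sqrt(64 - 25*z^2)/10 + 3*cos(z)


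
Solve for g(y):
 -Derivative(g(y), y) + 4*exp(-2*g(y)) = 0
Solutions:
 g(y) = log(-sqrt(C1 + 8*y))
 g(y) = log(C1 + 8*y)/2


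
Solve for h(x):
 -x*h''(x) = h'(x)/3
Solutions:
 h(x) = C1 + C2*x^(2/3)


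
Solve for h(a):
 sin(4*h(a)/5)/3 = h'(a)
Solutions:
 -a/3 + 5*log(cos(4*h(a)/5) - 1)/8 - 5*log(cos(4*h(a)/5) + 1)/8 = C1


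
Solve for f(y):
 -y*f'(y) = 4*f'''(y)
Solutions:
 f(y) = C1 + Integral(C2*airyai(-2^(1/3)*y/2) + C3*airybi(-2^(1/3)*y/2), y)


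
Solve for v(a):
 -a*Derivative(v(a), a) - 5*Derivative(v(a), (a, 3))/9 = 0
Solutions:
 v(a) = C1 + Integral(C2*airyai(-15^(2/3)*a/5) + C3*airybi(-15^(2/3)*a/5), a)


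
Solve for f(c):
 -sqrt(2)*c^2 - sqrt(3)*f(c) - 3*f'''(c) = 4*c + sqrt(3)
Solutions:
 f(c) = C3*exp(-3^(5/6)*c/3) - sqrt(6)*c^2/3 - 4*sqrt(3)*c/3 + (C1*sin(3^(1/3)*c/2) + C2*cos(3^(1/3)*c/2))*exp(3^(5/6)*c/6) - 1


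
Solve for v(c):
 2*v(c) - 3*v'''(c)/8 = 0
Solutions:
 v(c) = C3*exp(2*2^(1/3)*3^(2/3)*c/3) + (C1*sin(2^(1/3)*3^(1/6)*c) + C2*cos(2^(1/3)*3^(1/6)*c))*exp(-2^(1/3)*3^(2/3)*c/3)


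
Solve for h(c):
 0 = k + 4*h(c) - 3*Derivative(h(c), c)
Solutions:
 h(c) = C1*exp(4*c/3) - k/4


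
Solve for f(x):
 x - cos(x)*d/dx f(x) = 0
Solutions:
 f(x) = C1 + Integral(x/cos(x), x)


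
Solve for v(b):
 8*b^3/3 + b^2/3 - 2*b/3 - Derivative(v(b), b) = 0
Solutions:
 v(b) = C1 + 2*b^4/3 + b^3/9 - b^2/3


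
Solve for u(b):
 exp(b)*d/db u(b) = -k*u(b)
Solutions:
 u(b) = C1*exp(k*exp(-b))


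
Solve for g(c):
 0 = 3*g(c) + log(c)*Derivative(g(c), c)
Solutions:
 g(c) = C1*exp(-3*li(c))


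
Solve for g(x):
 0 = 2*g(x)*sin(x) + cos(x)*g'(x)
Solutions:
 g(x) = C1*cos(x)^2


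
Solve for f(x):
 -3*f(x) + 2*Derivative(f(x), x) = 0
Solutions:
 f(x) = C1*exp(3*x/2)


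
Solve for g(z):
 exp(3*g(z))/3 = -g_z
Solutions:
 g(z) = log((-1 - sqrt(3)*I)*(1/(C1 + z))^(1/3)/2)
 g(z) = log((-1 + sqrt(3)*I)*(1/(C1 + z))^(1/3)/2)
 g(z) = log(1/(C1 + z))/3


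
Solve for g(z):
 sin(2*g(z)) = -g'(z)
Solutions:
 g(z) = pi - acos((-C1 - exp(4*z))/(C1 - exp(4*z)))/2
 g(z) = acos((-C1 - exp(4*z))/(C1 - exp(4*z)))/2


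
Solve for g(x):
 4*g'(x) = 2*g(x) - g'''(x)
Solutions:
 g(x) = C1*exp(x*(-3*(1 + sqrt(273)/9)^(1/3) + 4/(1 + sqrt(273)/9)^(1/3))/6)*sin(sqrt(3)*x*(4/(1 + sqrt(273)/9)^(1/3) + 3*(1 + sqrt(273)/9)^(1/3))/6) + C2*exp(x*(-3*(1 + sqrt(273)/9)^(1/3) + 4/(1 + sqrt(273)/9)^(1/3))/6)*cos(sqrt(3)*x*(4/(1 + sqrt(273)/9)^(1/3) + 3*(1 + sqrt(273)/9)^(1/3))/6) + C3*exp(x*(-4/(3*(1 + sqrt(273)/9)^(1/3)) + (1 + sqrt(273)/9)^(1/3)))


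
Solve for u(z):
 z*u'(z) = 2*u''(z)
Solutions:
 u(z) = C1 + C2*erfi(z/2)


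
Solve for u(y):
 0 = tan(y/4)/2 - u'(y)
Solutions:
 u(y) = C1 - 2*log(cos(y/4))


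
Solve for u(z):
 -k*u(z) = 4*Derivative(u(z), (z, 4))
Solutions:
 u(z) = C1*exp(-sqrt(2)*z*(-k)^(1/4)/2) + C2*exp(sqrt(2)*z*(-k)^(1/4)/2) + C3*exp(-sqrt(2)*I*z*(-k)^(1/4)/2) + C4*exp(sqrt(2)*I*z*(-k)^(1/4)/2)


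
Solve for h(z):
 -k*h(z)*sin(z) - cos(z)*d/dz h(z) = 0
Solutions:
 h(z) = C1*exp(k*log(cos(z)))


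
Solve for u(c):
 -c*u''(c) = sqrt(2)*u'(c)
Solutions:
 u(c) = C1 + C2*c^(1 - sqrt(2))


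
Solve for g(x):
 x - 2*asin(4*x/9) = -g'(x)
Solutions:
 g(x) = C1 - x^2/2 + 2*x*asin(4*x/9) + sqrt(81 - 16*x^2)/2


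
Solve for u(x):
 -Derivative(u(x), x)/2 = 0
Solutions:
 u(x) = C1


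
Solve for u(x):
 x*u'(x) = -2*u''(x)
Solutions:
 u(x) = C1 + C2*erf(x/2)


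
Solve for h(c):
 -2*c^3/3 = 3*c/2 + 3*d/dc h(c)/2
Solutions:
 h(c) = C1 - c^4/9 - c^2/2


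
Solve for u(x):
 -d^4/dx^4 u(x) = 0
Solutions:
 u(x) = C1 + C2*x + C3*x^2 + C4*x^3


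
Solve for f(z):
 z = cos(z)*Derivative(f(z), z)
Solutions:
 f(z) = C1 + Integral(z/cos(z), z)


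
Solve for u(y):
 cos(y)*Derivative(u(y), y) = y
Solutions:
 u(y) = C1 + Integral(y/cos(y), y)


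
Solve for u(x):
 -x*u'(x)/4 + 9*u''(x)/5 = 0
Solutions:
 u(x) = C1 + C2*erfi(sqrt(10)*x/12)


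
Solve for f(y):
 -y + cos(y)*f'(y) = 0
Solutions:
 f(y) = C1 + Integral(y/cos(y), y)


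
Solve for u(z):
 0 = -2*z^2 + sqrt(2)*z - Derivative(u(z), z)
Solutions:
 u(z) = C1 - 2*z^3/3 + sqrt(2)*z^2/2


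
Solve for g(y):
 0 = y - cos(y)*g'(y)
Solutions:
 g(y) = C1 + Integral(y/cos(y), y)


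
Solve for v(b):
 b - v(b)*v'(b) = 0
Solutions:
 v(b) = -sqrt(C1 + b^2)
 v(b) = sqrt(C1 + b^2)


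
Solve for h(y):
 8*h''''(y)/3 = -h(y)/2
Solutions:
 h(y) = (C1*sin(sqrt(2)*3^(1/4)*y/4) + C2*cos(sqrt(2)*3^(1/4)*y/4))*exp(-sqrt(2)*3^(1/4)*y/4) + (C3*sin(sqrt(2)*3^(1/4)*y/4) + C4*cos(sqrt(2)*3^(1/4)*y/4))*exp(sqrt(2)*3^(1/4)*y/4)


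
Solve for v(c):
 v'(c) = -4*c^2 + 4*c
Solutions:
 v(c) = C1 - 4*c^3/3 + 2*c^2


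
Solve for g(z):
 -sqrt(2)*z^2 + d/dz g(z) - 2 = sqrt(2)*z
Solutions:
 g(z) = C1 + sqrt(2)*z^3/3 + sqrt(2)*z^2/2 + 2*z


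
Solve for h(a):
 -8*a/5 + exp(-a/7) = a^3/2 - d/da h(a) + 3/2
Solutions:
 h(a) = C1 + a^4/8 + 4*a^2/5 + 3*a/2 + 7*exp(-a/7)


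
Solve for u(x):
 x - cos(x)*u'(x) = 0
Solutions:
 u(x) = C1 + Integral(x/cos(x), x)


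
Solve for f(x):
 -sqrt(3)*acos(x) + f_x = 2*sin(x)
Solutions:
 f(x) = C1 + sqrt(3)*(x*acos(x) - sqrt(1 - x^2)) - 2*cos(x)


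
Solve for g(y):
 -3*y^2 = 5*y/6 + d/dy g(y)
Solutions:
 g(y) = C1 - y^3 - 5*y^2/12


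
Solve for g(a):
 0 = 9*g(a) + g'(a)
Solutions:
 g(a) = C1*exp(-9*a)


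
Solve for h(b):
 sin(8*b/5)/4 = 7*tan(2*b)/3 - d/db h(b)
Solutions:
 h(b) = C1 - 7*log(cos(2*b))/6 + 5*cos(8*b/5)/32


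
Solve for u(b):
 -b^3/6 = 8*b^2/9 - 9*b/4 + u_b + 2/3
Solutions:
 u(b) = C1 - b^4/24 - 8*b^3/27 + 9*b^2/8 - 2*b/3


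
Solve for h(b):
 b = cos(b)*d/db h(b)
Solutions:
 h(b) = C1 + Integral(b/cos(b), b)


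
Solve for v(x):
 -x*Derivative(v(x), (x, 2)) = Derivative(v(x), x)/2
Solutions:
 v(x) = C1 + C2*sqrt(x)


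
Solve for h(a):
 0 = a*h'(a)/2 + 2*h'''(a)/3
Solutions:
 h(a) = C1 + Integral(C2*airyai(-6^(1/3)*a/2) + C3*airybi(-6^(1/3)*a/2), a)


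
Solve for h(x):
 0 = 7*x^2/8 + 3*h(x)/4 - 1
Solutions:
 h(x) = 4/3 - 7*x^2/6


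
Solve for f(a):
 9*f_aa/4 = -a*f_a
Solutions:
 f(a) = C1 + C2*erf(sqrt(2)*a/3)


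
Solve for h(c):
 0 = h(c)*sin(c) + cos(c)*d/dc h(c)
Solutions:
 h(c) = C1*cos(c)


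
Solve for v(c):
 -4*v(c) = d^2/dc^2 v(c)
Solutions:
 v(c) = C1*sin(2*c) + C2*cos(2*c)


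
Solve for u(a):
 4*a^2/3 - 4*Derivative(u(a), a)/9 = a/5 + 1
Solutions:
 u(a) = C1 + a^3 - 9*a^2/40 - 9*a/4
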